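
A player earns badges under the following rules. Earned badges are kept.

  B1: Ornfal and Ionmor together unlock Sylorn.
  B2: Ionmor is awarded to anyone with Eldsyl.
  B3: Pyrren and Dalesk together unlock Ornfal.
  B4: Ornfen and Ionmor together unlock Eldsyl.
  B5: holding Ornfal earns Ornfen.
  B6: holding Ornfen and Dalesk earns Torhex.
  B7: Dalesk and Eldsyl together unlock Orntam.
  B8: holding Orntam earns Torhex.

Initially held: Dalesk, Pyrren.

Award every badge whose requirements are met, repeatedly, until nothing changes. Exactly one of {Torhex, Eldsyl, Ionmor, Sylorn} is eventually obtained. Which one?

Torhex

With Pyrren and Dalesk, Ornfal is earned (B3).
With Ornfal, Ornfen is earned (B5).
With Ornfen and Dalesk, Torhex is earned (B6).
Ionmor would need Eldsyl (B2), but Eldsyl is never earned. Sylorn would need Ornfal and Ionmor (B1), but Ionmor is never earned. Eldsyl would need Ornfen and Ionmor (B4), but Ionmor is never earned.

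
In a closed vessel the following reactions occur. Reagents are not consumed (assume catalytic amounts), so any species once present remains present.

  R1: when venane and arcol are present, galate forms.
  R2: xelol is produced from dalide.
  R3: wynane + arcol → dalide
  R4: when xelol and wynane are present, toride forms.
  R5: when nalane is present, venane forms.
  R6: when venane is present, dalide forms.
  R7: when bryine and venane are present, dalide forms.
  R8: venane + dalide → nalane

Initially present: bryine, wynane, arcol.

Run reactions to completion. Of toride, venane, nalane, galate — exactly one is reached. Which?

toride

wynane and arcol present → dalide forms (R3).
dalide present → xelol forms (R2).
xelol and wynane present → toride forms (R4).
venane would need nalane (R5), but nalane never forms. nalane would need venane and dalide (R8), but venane never forms. galate would need venane and arcol (R1), but venane never forms.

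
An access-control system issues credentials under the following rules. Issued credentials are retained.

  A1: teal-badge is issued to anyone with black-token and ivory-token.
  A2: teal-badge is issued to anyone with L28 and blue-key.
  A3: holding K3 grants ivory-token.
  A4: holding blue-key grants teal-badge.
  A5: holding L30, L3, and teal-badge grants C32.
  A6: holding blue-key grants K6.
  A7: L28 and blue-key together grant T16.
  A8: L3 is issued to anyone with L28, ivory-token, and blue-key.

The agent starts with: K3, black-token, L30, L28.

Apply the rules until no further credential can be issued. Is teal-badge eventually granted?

Yes

Holding K3 grants ivory-token (A3).
Holding black-token and ivory-token grants teal-badge (A1).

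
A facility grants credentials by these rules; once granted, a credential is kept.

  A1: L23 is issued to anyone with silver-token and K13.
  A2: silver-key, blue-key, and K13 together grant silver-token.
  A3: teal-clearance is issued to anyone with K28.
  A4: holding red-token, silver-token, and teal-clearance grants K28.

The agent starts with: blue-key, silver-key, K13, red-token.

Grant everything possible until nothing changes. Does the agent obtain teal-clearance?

teal-clearance would need K28 (A3), but K28 is never granted.

No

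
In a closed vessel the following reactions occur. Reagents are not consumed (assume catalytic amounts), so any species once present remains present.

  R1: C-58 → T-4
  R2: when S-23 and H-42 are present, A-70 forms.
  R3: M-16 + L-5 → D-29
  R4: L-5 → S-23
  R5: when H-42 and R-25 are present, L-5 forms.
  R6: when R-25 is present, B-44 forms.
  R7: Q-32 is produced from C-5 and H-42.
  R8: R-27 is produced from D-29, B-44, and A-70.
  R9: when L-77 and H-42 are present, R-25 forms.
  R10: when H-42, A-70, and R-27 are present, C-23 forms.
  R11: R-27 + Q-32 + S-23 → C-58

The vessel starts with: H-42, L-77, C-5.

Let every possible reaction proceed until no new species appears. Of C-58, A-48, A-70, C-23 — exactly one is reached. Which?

A-70

L-77 and H-42 present → R-25 forms (R9).
H-42 and R-25 present → L-5 forms (R5).
L-5 present → S-23 forms (R4).
S-23 and H-42 present → A-70 forms (R2).
No rule produces A-48, and it is not given. C-23 would need H-42, A-70, and R-27 (R10), but R-27 never forms. C-58 would need R-27, Q-32, and S-23 (R11), but R-27 never forms.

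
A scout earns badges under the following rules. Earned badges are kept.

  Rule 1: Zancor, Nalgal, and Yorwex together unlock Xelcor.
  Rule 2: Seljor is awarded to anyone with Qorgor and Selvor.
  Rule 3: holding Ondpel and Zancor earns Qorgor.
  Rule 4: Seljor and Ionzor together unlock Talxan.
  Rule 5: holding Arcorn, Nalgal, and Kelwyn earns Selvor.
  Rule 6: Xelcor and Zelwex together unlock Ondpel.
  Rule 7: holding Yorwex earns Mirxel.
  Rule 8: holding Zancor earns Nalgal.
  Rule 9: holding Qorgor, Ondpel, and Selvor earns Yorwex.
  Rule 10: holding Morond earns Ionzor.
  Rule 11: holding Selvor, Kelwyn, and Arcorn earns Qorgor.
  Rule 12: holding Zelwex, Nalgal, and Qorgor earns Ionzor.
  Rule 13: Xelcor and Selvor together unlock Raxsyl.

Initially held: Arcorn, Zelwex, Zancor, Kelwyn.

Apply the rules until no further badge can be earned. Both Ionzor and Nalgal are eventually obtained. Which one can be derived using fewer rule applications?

Nalgal: With Zancor, Nalgal is earned (Rule 8). [1 rule application]
Ionzor: With Zancor, Nalgal is earned (Rule 8). With Arcorn, Nalgal, and Kelwyn, Selvor is earned (Rule 5). With Selvor, Kelwyn, and Arcorn, Qorgor is earned (Rule 11). With Zelwex, Nalgal, and Qorgor, Ionzor is earned (Rule 12). [4 rule applications]
Nalgal needs fewer.

Nalgal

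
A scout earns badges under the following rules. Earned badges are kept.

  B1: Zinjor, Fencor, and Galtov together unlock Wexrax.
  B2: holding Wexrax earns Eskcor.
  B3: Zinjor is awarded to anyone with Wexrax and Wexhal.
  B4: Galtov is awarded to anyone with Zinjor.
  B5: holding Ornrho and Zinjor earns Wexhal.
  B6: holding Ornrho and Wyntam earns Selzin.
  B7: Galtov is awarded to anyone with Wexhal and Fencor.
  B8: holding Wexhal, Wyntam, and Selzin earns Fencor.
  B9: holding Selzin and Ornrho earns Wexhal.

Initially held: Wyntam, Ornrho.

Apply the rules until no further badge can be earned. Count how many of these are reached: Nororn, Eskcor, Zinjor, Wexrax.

0

No rule produces Nororn, and it is not given.
Eskcor would need Wexrax (B2), but Wexrax is never earned.
Zinjor would need Wexrax and Wexhal (B3), but Wexrax is never earned.
Wexrax would need Zinjor, Fencor, and Galtov (B1), but Zinjor is never earned.
None of the 4 are reached.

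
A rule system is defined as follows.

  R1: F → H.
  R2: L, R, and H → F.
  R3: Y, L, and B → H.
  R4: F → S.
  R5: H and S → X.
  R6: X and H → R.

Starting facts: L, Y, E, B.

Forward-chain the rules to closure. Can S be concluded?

S would need F (R4), but F is never established.

No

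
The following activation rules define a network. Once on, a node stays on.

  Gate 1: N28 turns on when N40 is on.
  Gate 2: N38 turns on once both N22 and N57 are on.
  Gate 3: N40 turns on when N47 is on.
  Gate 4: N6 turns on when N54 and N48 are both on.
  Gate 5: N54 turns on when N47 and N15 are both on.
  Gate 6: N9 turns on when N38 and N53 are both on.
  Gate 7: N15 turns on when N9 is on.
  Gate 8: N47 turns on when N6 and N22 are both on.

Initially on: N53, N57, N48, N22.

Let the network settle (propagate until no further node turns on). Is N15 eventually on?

Yes

N22 and N57 are on, so N38 turns on (Gate 2).
N38 and N53 are on, so N9 turns on (Gate 6).
N9 is on, so N15 turns on (Gate 7).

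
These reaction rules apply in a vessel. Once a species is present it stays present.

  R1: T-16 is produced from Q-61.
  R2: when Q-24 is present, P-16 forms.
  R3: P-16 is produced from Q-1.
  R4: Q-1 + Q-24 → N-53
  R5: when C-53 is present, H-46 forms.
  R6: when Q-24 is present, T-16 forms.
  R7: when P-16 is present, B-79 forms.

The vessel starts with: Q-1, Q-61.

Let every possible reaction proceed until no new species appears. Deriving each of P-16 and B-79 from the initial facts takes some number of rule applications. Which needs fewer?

P-16: Q-1 present → P-16 forms (R3). [1 rule application]
B-79: Q-1 present → P-16 forms (R3). P-16 present → B-79 forms (R7). [2 rule applications]
P-16 needs fewer.

P-16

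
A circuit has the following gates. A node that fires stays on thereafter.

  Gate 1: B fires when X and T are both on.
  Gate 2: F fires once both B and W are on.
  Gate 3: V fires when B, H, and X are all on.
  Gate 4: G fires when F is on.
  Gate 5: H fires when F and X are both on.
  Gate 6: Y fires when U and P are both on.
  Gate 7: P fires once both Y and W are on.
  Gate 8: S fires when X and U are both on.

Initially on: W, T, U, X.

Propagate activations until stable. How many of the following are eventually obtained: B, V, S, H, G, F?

X and U are on, so S fires (Gate 8).
Gate 1: X and T on → B on.
B and W are on, so F fires (Gate 2).
Gate 5: F and X on → H on.
Gate 4: F on → G on.
Gate 3: B, H, and X on → V on.
B: reached.
V: reached.
S: reached.
H: reached.
G: reached.
F: reached.
All 6 are reached.

6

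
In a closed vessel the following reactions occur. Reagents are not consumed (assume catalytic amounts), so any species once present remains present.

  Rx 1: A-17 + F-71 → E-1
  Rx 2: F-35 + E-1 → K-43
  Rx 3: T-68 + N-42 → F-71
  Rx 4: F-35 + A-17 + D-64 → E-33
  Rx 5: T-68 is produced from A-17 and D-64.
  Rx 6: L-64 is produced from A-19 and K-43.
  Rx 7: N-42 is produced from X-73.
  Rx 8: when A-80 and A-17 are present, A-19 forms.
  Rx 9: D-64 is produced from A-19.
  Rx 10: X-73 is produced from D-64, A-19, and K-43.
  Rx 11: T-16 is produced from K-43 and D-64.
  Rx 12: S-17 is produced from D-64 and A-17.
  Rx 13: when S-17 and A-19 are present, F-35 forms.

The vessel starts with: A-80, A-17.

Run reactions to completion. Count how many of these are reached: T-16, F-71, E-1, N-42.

0

T-16 would need K-43 and D-64 (Rx 11), but K-43 never forms.
F-71 would need T-68 and N-42 (Rx 3), but N-42 never forms.
E-1 would need A-17 and F-71 (Rx 1), but F-71 never forms.
N-42 would need X-73 (Rx 7), but X-73 never forms.
None of the 4 are reached.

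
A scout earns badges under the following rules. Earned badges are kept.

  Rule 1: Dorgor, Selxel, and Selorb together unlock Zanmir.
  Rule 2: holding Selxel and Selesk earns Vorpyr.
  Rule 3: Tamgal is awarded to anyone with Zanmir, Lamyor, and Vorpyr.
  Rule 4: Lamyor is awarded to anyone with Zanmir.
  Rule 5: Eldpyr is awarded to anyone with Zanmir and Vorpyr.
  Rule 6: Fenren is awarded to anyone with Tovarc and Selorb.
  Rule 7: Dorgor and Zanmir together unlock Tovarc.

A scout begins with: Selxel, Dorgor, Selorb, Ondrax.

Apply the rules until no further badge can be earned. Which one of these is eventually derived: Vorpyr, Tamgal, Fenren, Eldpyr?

With Dorgor, Selxel, and Selorb, Zanmir is earned (Rule 1).
With Dorgor and Zanmir, Tovarc is earned (Rule 7).
With Tovarc and Selorb, Fenren is earned (Rule 6).
Tamgal would need Zanmir, Lamyor, and Vorpyr (Rule 3), but Vorpyr is never earned. Eldpyr would need Zanmir and Vorpyr (Rule 5), but Vorpyr is never earned. Vorpyr would need Selxel and Selesk (Rule 2), but Selesk is never earned.

Fenren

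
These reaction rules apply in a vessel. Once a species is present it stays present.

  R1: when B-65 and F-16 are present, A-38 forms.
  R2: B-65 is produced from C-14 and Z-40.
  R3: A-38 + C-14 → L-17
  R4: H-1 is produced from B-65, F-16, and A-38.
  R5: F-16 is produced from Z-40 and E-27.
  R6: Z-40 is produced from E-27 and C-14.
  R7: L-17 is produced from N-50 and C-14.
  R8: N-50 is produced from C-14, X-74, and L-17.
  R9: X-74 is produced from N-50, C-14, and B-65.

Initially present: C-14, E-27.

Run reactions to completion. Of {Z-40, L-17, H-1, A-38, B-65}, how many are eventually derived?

E-27 and C-14 present → Z-40 forms (R6).
C-14 and Z-40 present → B-65 forms (R2).
Z-40 and E-27 present → F-16 forms (R5).
B-65 and F-16 present → A-38 forms (R1).
B-65, F-16, and A-38 present → H-1 forms (R4).
A-38 and C-14 present → L-17 forms (R3).
Z-40: reached.
L-17: reached.
H-1: reached.
A-38: reached.
B-65: reached.
All 5 are reached.

5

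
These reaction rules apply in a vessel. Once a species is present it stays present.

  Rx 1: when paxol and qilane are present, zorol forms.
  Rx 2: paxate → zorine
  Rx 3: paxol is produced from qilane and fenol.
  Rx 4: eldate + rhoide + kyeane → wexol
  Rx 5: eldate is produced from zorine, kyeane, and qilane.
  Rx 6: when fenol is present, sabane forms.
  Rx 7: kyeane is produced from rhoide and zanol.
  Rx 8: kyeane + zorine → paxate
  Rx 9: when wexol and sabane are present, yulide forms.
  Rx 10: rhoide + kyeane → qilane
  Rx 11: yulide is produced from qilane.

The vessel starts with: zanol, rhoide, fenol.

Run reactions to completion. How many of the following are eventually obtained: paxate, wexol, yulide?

rhoide and zanol present → kyeane forms (Rx 7).
rhoide and kyeane present → qilane forms (Rx 10).
qilane present → yulide forms (Rx 11).
paxate would need kyeane and zorine (Rx 8), but zorine never forms.
wexol would need eldate, rhoide, and kyeane (Rx 4), but eldate never forms.
yulide: reached.
Reached: yulide — 1 of the 3.

1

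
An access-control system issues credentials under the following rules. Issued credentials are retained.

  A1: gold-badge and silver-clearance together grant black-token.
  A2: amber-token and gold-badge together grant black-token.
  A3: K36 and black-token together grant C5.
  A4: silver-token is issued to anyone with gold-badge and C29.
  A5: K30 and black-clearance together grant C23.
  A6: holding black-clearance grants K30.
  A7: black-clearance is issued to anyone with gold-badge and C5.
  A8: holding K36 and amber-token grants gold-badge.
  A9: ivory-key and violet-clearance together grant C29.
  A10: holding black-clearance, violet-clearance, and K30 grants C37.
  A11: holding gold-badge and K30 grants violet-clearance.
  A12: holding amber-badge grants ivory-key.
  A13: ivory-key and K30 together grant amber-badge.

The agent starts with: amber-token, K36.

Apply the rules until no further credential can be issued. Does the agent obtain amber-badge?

amber-badge would need ivory-key and K30 (A13), but ivory-key is never granted.

No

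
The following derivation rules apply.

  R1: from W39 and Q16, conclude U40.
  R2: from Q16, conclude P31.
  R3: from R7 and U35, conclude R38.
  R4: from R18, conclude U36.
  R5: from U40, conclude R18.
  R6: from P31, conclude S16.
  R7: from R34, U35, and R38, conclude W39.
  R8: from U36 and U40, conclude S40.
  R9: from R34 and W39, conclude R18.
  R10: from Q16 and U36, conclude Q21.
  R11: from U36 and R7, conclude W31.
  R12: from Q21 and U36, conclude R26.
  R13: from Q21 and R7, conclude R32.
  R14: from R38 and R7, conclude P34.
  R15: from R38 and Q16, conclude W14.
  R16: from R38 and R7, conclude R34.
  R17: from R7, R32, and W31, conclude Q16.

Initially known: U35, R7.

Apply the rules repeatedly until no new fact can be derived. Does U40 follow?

No

U40 would need W39 and Q16 (R1), but Q16 is never established.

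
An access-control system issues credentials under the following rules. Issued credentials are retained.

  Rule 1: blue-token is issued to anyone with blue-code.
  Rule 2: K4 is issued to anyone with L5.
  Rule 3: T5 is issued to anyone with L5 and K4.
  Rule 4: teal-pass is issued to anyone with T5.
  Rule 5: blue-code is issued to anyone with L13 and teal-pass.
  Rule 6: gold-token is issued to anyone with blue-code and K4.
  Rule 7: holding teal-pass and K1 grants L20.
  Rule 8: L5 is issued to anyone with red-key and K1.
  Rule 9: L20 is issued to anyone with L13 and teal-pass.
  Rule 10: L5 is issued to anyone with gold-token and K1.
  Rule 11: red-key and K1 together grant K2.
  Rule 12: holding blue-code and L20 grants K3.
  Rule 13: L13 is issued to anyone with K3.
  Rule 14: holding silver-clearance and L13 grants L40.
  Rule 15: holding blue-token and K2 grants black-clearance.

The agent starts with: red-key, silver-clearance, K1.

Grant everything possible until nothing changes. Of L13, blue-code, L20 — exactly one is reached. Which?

L20

Holding red-key and K1 grants L5 (Rule 8).
Holding L5 grants K4 (Rule 2).
Holding L5 and K4 grants T5 (Rule 3).
Holding T5 grants teal-pass (Rule 4).
Holding teal-pass and K1 grants L20 (Rule 7).
blue-code would need L13 and teal-pass (Rule 5), but L13 is never granted. L13 would need K3 (Rule 13), but K3 is never granted.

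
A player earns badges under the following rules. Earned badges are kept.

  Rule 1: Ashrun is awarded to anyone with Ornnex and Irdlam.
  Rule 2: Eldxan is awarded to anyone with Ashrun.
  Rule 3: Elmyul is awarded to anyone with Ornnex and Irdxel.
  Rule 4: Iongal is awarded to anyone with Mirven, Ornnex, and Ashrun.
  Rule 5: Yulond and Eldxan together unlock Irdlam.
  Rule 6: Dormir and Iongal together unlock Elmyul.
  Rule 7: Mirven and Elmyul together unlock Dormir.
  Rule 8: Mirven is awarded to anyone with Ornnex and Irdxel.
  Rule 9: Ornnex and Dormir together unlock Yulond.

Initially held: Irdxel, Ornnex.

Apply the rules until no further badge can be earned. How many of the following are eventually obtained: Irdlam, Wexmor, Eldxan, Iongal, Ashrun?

Irdlam would need Yulond and Eldxan (Rule 5), but Eldxan is never earned.
No rule produces Wexmor, and it is not given.
Eldxan would need Ashrun (Rule 2), but Ashrun is never earned.
Iongal would need Mirven, Ornnex, and Ashrun (Rule 4), but Ashrun is never earned.
Ashrun would need Ornnex and Irdlam (Rule 1), but Irdlam is never earned.
None of the 5 are reached.

0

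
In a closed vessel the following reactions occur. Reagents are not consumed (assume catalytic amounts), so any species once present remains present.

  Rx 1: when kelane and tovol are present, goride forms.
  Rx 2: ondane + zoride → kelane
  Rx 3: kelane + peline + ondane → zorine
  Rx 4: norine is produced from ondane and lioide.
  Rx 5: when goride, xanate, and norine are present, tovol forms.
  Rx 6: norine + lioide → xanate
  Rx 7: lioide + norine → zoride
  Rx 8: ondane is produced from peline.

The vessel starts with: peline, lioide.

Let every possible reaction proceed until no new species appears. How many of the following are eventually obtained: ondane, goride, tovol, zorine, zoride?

peline present → ondane forms (Rx 8).
ondane and lioide present → norine forms (Rx 4).
lioide and norine present → zoride forms (Rx 7).
ondane and zoride present → kelane forms (Rx 2).
kelane, peline, and ondane present → zorine forms (Rx 3).
ondane: reached.
goride would need kelane and tovol (Rx 1), but tovol never forms.
tovol would need goride, xanate, and norine (Rx 5), but goride never forms.
zorine: reached.
zoride: reached.
Reached: ondane, zorine, and zoride — 3 of the 5.

3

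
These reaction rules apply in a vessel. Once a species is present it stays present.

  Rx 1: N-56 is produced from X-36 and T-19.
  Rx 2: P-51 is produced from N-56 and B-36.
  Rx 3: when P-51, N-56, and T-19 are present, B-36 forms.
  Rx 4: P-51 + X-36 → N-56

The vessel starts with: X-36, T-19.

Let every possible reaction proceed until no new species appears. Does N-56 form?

Yes

X-36 and T-19 present → N-56 forms (Rx 1).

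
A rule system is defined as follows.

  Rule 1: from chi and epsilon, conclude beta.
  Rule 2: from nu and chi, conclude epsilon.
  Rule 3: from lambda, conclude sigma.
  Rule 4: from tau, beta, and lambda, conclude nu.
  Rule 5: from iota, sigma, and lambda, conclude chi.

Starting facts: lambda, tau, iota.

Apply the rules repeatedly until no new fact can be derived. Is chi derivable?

Yes

From lambda, Rule 3 gives sigma.
iota, sigma, and lambda hold, so chi follows (Rule 5).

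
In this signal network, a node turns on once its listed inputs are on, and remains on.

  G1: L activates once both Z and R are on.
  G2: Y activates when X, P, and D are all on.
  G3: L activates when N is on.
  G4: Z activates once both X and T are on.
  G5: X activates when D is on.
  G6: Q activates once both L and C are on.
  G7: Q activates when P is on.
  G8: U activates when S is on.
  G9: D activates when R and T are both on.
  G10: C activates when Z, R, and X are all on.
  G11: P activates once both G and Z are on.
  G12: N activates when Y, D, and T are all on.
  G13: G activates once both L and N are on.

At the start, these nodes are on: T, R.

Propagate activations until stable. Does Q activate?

Yes

G9: R and T on → D on.
D is on, so X activates (G5).
X and T are on, so Z activates (G4).
Z, R, and X are on, so C activates (G10).
G1: Z and R on → L on.
L and C are on, so Q activates (G6).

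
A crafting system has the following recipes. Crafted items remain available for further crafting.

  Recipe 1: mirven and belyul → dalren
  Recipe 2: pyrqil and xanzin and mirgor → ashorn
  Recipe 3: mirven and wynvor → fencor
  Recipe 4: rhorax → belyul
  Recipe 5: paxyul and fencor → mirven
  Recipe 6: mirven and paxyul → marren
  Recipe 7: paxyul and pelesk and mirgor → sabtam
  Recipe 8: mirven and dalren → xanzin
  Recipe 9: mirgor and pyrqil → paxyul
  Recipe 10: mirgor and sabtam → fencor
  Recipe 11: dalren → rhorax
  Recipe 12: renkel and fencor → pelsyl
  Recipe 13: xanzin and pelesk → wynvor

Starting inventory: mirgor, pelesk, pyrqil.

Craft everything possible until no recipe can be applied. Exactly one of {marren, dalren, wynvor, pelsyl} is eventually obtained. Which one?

mirgor and pyrqil → paxyul (Recipe 9).
Using Recipe 7, paxyul, pelesk, and mirgor make sabtam.
mirgor and sabtam → fencor (Recipe 10).
Using Recipe 5, paxyul and fencor make mirven.
Using Recipe 6, mirven and paxyul make marren.
pelsyl would need renkel and fencor (Recipe 12), but renkel is never obtained. wynvor would need xanzin and pelesk (Recipe 13), but xanzin is never obtained. dalren would need mirven and belyul (Recipe 1), but belyul is never obtained.

marren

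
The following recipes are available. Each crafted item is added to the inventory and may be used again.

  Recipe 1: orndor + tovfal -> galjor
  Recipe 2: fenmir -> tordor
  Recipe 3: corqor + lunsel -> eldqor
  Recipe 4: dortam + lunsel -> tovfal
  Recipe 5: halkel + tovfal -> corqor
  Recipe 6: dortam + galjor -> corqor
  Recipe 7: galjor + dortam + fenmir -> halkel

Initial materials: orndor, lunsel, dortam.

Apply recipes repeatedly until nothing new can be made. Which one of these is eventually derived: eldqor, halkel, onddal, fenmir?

dortam + lunsel -> tovfal (Recipe 4).
orndor + tovfal -> galjor (Recipe 1).
dortam + galjor -> corqor (Recipe 6).
corqor + lunsel -> eldqor (Recipe 3).
No rule produces fenmir, and it is not given. No rule produces onddal, and it is not given. halkel would need galjor, dortam, and fenmir (Recipe 7), but fenmir is never obtained.

eldqor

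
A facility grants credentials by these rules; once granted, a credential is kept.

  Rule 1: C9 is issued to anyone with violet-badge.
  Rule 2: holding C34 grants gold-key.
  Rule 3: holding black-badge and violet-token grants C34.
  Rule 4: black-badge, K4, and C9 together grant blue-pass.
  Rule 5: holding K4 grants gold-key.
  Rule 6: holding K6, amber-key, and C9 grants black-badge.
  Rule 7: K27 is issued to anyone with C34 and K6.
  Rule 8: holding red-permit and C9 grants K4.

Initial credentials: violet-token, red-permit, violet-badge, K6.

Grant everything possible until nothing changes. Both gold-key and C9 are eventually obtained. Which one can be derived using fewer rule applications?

C9: Holding violet-badge grants C9 (Rule 1). [1 rule application]
gold-key: Holding violet-badge grants C9 (Rule 1). Holding red-permit and C9 grants K4 (Rule 8). Holding K4 grants gold-key (Rule 5). [3 rule applications]
C9 needs fewer.

C9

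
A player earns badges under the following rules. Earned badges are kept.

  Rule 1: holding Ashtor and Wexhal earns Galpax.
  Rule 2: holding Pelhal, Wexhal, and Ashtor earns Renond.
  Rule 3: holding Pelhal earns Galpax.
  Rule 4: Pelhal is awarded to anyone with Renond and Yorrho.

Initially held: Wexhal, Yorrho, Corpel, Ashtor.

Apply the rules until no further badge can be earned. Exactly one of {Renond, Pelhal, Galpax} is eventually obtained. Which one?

With Ashtor and Wexhal, Galpax is earned (Rule 1).
Pelhal would need Renond and Yorrho (Rule 4), but Renond is never earned. Renond would need Pelhal, Wexhal, and Ashtor (Rule 2), but Pelhal is never earned.

Galpax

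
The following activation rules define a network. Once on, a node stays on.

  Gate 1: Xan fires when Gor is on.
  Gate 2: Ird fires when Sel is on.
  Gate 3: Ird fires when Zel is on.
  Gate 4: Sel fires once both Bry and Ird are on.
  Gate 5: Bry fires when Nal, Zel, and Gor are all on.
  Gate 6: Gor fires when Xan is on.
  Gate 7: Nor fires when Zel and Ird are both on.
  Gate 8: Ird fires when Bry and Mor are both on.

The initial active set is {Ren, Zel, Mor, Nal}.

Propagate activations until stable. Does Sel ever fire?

No

Sel would need Bry and Ird (Gate 4), but Bry never turns on.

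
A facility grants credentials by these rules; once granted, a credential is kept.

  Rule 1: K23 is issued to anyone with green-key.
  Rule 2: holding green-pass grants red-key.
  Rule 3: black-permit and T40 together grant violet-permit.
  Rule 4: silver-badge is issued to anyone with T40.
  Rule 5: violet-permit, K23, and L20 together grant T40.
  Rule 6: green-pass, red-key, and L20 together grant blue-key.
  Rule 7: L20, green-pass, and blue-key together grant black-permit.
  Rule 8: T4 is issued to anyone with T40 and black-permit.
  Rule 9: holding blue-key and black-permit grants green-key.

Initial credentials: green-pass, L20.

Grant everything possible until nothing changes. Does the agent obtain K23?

Holding green-pass grants red-key (Rule 2).
Holding green-pass, red-key, and L20 grants blue-key (Rule 6).
Holding L20, green-pass, and blue-key grants black-permit (Rule 7).
Holding blue-key and black-permit grants green-key (Rule 9).
Holding green-key grants K23 (Rule 1).

Yes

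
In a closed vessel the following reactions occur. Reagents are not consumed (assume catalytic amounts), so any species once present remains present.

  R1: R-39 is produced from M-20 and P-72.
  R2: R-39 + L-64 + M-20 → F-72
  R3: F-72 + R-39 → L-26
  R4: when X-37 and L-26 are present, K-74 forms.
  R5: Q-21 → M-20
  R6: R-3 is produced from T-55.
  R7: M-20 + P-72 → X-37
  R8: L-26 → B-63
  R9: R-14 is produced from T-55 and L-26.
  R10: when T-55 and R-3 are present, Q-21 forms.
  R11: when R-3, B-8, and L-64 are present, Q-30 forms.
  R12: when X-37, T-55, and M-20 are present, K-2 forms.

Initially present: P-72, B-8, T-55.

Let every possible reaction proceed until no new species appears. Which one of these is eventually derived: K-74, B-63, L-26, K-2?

T-55 present → R-3 forms (R6).
T-55 and R-3 present → Q-21 forms (R10).
Q-21 present → M-20 forms (R5).
M-20 and P-72 present → X-37 forms (R7).
X-37, T-55, and M-20 present → K-2 forms (R12).
K-74 would need X-37 and L-26 (R4), but L-26 never forms. B-63 would need L-26 (R8), but L-26 never forms. L-26 would need F-72 and R-39 (R3), but F-72 never forms.

K-2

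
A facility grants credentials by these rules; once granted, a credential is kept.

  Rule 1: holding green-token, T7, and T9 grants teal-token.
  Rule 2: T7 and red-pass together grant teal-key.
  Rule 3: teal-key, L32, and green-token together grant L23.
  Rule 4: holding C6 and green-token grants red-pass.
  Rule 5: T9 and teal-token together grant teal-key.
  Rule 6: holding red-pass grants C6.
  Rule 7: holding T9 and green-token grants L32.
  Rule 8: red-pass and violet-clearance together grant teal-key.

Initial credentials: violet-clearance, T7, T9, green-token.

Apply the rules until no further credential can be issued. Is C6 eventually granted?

No

C6 would need red-pass (Rule 6), but red-pass is never granted.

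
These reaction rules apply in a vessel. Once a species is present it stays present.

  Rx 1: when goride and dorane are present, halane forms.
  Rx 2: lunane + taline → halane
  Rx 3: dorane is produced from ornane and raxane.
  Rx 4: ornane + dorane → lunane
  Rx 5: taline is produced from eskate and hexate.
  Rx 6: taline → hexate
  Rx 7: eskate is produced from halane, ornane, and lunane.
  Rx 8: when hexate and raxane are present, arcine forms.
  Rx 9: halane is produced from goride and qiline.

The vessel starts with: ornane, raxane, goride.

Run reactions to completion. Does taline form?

No

taline would need eskate and hexate (Rx 5), but hexate never forms.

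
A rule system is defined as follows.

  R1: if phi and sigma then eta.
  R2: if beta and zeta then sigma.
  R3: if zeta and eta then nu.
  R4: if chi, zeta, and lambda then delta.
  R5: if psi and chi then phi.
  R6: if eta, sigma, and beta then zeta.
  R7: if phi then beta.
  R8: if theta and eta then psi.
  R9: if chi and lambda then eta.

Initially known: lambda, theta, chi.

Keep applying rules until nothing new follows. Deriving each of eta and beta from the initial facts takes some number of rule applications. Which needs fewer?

eta: From chi and lambda, R9 gives eta. [1 rule application]
beta: chi and lambda hold, so eta follows (R9). theta and eta hold, so psi follows (R8). From psi and chi, R5 gives phi. phi holds, so beta follows (R7). [4 rule applications]
eta needs fewer.

eta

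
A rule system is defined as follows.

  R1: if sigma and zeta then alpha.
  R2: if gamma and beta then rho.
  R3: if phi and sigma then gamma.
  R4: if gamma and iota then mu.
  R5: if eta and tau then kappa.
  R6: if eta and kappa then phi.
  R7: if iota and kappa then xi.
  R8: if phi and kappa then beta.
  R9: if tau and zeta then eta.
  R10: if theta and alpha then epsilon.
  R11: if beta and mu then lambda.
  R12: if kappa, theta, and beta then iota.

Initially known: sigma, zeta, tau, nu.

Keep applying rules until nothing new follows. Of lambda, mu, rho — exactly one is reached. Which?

rho

From tau and zeta, R9 gives eta.
From eta and tau, R5 gives kappa.
From eta and kappa, R6 gives phi.
phi and sigma hold, so gamma follows (R3).
phi and kappa hold, so beta follows (R8).
From gamma and beta, R2 gives rho.
mu would need gamma and iota (R4), but iota is never established. lambda would need beta and mu (R11), but mu is never established.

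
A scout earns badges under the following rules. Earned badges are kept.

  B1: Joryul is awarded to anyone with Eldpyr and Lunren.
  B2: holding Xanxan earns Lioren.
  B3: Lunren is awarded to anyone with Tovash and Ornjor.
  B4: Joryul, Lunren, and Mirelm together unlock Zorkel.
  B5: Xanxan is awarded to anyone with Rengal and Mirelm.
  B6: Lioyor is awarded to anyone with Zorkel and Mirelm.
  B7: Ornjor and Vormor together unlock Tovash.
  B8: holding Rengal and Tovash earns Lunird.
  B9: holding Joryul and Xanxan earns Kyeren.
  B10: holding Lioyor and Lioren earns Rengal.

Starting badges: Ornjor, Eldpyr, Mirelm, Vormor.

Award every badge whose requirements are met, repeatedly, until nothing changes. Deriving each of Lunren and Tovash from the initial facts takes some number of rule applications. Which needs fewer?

Tovash

Tovash: With Ornjor and Vormor, Tovash is earned (B7). [1 rule application]
Lunren: With Ornjor and Vormor, Tovash is earned (B7). With Tovash and Ornjor, Lunren is earned (B3). [2 rule applications]
Tovash needs fewer.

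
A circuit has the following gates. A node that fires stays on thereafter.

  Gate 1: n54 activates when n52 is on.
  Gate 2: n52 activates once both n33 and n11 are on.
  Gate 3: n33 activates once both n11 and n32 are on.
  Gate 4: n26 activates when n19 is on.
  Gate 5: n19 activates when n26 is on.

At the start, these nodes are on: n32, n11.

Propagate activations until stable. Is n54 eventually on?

Yes

n11 and n32 are on, so n33 activates (Gate 3).
n33 and n11 are on, so n52 activates (Gate 2).
Gate 1: n52 on → n54 on.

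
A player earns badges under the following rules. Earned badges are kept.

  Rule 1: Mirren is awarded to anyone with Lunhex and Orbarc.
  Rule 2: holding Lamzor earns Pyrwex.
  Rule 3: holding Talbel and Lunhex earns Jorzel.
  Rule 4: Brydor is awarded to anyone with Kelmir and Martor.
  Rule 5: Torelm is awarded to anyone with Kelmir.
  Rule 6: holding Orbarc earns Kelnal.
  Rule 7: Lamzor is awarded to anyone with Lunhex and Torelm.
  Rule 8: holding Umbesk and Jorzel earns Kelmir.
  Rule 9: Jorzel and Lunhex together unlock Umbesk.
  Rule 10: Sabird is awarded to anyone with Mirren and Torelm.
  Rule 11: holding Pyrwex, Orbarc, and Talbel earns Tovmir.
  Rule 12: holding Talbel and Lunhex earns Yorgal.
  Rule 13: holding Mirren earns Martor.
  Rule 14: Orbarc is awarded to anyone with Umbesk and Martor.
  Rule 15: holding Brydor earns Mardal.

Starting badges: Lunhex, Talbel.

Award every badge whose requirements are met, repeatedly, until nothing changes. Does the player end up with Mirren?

No

Mirren would need Lunhex and Orbarc (Rule 1), but Orbarc is never earned.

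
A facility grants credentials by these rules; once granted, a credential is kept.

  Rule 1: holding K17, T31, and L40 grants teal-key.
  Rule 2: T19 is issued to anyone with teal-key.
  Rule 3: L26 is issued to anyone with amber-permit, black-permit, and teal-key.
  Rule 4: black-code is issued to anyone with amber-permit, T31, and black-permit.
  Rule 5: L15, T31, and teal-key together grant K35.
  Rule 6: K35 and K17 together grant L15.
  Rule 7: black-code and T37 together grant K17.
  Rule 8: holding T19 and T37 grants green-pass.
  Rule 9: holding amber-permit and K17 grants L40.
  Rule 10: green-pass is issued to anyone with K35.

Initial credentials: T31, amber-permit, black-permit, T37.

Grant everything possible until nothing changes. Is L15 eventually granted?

No

L15 would need K35 and K17 (Rule 6), but K35 is never granted.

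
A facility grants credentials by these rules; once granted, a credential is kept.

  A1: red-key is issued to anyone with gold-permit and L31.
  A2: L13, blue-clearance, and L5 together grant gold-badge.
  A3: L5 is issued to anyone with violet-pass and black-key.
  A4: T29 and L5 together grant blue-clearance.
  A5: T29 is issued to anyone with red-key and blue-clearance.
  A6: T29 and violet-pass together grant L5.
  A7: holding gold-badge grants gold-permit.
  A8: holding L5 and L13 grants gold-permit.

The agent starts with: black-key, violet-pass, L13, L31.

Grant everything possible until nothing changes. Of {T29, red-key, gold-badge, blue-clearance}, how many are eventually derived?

1

Holding violet-pass and black-key grants L5 (A3).
Holding L5 and L13 grants gold-permit (A8).
Holding gold-permit and L31 grants red-key (A1).
T29 would need red-key and blue-clearance (A5), but blue-clearance is never granted.
red-key: reached.
gold-badge would need L13, blue-clearance, and L5 (A2), but blue-clearance is never granted.
blue-clearance would need T29 and L5 (A4), but T29 is never granted.
Reached: red-key — 1 of the 4.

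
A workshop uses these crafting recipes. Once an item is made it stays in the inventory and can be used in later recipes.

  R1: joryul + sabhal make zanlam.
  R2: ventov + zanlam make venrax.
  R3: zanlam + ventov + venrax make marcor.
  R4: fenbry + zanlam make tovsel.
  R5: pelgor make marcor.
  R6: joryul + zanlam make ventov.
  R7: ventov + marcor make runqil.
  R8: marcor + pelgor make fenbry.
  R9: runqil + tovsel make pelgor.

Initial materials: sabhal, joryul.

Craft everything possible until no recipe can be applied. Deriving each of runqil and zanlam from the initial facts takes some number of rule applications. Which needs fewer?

zanlam: joryul + sabhal → zanlam (R1). [1 rule application]
runqil: joryul + sabhal → zanlam (R1). joryul + zanlam → ventov (R6). Using R2, ventov and zanlam make venrax. Using R3, zanlam, ventov, and venrax make marcor. Using R7, ventov and marcor make runqil. [5 rule applications]
zanlam needs fewer.

zanlam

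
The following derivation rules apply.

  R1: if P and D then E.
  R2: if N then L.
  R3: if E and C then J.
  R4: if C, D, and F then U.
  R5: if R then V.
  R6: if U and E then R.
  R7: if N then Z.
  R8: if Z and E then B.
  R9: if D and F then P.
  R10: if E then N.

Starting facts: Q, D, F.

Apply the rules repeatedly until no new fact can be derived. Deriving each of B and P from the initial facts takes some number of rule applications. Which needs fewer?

P

P: D and F hold, so P follows (R9). [1 rule application]
B: D and F hold, so P follows (R9). From P and D, R1 gives E. E holds, so N follows (R10). From N, R7 gives Z. Z and E hold, so B follows (R8). [5 rule applications]
P needs fewer.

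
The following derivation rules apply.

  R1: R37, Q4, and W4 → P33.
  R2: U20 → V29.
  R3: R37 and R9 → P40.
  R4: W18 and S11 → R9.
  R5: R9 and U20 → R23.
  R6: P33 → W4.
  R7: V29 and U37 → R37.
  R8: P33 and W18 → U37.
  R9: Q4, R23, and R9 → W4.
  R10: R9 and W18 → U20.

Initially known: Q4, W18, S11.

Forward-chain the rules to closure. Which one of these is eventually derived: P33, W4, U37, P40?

W18 and S11 hold, so R9 follows (R4).
R9 and W18 hold, so U20 follows (R10).
From R9 and U20, R5 gives R23.
From Q4, R23, and R9, R9 gives W4.
U37 would need P33 and W18 (R8), but P33 is never established. P40 would need R37 and R9 (R3), but R37 is never established. P33 would need R37, Q4, and W4 (R1), but R37 is never established.

W4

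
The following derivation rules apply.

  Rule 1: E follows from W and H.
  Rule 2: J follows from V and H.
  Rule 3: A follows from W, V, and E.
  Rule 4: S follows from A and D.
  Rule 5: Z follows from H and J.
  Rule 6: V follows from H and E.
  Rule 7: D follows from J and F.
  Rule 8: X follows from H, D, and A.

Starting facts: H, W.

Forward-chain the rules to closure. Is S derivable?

S would need A and D (Rule 4), but D is never established.

No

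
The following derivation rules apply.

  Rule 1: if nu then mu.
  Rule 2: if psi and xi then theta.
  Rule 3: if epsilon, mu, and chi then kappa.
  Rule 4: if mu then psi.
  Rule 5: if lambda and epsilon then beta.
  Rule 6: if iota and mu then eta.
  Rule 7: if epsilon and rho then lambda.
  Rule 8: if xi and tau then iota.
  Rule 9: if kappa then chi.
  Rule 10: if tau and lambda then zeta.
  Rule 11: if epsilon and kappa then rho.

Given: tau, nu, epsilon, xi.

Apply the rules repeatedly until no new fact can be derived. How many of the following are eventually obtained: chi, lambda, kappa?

chi would need kappa (Rule 9), but kappa is never established.
lambda would need epsilon and rho (Rule 7), but rho is never established.
kappa would need epsilon, mu, and chi (Rule 3), but chi is never established.
None of the 3 are reached.

0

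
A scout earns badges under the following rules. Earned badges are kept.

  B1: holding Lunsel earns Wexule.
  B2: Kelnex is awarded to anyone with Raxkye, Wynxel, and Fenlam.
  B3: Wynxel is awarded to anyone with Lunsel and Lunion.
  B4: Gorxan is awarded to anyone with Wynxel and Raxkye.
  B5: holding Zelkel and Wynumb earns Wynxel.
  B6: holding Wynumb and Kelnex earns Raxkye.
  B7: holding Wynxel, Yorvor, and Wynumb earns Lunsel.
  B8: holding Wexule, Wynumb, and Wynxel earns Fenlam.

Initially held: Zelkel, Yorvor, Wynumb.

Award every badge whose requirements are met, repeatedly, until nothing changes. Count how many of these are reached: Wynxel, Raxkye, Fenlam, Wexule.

With Zelkel and Wynumb, Wynxel is earned (B5).
With Wynxel, Yorvor, and Wynumb, Lunsel is earned (B7).
With Lunsel, Wexule is earned (B1).
With Wexule, Wynumb, and Wynxel, Fenlam is earned (B8).
Wynxel: reached.
Raxkye would need Wynumb and Kelnex (B6), but Kelnex is never earned.
Fenlam: reached.
Wexule: reached.
Reached: Wynxel, Fenlam, and Wexule — 3 of the 4.

3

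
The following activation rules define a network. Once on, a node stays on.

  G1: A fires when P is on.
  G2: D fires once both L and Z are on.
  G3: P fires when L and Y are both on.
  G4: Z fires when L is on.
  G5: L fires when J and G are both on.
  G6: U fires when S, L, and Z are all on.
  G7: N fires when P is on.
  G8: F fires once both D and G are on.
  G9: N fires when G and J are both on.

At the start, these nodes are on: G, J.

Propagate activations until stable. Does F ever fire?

Yes

G5: J and G on → L on.
L is on, so Z fires (G4).
L and Z are on, so D fires (G2).
G8: D and G on → F on.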